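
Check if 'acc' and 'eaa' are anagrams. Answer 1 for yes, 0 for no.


Sort characters of 'acc': 'acc'
Sort characters of 'eaa': 'aae'
Sorted forms differ -> they are NOT anagrams
Result: 0

0


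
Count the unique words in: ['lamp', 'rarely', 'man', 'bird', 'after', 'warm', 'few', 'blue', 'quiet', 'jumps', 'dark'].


Listing all tokens and tracking unique types:
  Token 1: 'lamp' -> NEW (unique so far: 1)
  Token 2: 'rarely' -> NEW (unique so far: 2)
  Token 3: 'man' -> NEW (unique so far: 3)
  Token 4: 'bird' -> NEW (unique so far: 4)
  Token 5: 'after' -> NEW (unique so far: 5)
  Token 6: 'warm' -> NEW (unique so far: 6)
  Token 7: 'few' -> NEW (unique so far: 7)
  Token 8: 'blue' -> NEW (unique so far: 8)
  Token 9: 'quiet' -> NEW (unique so far: 9)
  Token 10: 'jumps' -> NEW (unique so far: 10)
  Token 11: 'dark' -> NEW (unique so far: 11)
Unique types: ('after', 'bird', 'blue', 'dark', 'few', 'jumps', 'lamp', 'man', 'quiet', 'rarely', 'warm')
Vocabulary size: 11

11


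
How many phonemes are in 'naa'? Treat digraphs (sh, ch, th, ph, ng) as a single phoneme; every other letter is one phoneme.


Parsing 'naa' greedily, digraphs first:
  'n' -> consonant phoneme (phonemes so far: 1)
  'a' -> vowel phoneme (phonemes so far: 2)
  'a' -> vowel phoneme (phonemes so far: 3)
Total phonemes: 3

3


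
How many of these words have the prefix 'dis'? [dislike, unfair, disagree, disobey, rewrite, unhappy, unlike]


Checking each word for prefix 'dis':
  'dislike' -> YES, starts with 'dis' (count: 1)
  'unfair' -> no (count: 1)
  'disagree' -> YES, starts with 'dis' (count: 2)
  'disobey' -> YES, starts with 'dis' (count: 3)
  'rewrite' -> no (count: 3)
  'unhappy' -> no (count: 3)
  'unlike' -> no (count: 3)
Total with prefix 'dis': 3

3


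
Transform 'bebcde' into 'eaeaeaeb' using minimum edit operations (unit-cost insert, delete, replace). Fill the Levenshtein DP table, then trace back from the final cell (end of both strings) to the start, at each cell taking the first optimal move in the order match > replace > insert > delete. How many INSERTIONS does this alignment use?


Edit distance = 6. Backtracking from cell (6, 8) with preference match > replace > insert > delete,
then listing the resulting alignment 'bebcde' -> 'eaeaeaeb' left to right:
  Step 1: insert 'e' [insertion #1]
  Step 2: replace b->a
  Step 3: keep 'e'
  Step 4: replace b->a
  Step 5: replace c->e
  Step 6: replace d->a
  Step 7: keep 'e'
  Step 8: insert 'b' [insertion #2]
Total insertions: 2

2


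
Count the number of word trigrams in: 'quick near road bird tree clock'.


Word trigrams from [6] words:
  Trigram 1: (quick near road)
  Trigram 2: (near road bird)
  Trigram 3: (road bird tree)
  Trigram 4: (bird tree clock)
Total word trigrams: 6 - 2 = 4

4


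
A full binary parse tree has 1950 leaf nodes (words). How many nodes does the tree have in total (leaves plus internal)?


Leaf nodes (terminals): 1950
Internal nodes = n - 1 = 1950 - 1 = 1949
Total = leaves + internal = 1950 + 1949 = 3899

3899


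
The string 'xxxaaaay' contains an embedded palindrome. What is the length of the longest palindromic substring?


Scanning 'xxxaaaay' for palindromic substrings.
Substring at positions 3-6: 'aaaa'.
Check: reverse('aaaa') = 'aaaa' -> palindrome confirmed.
Neighbouring characters ('x' / 'y') break symmetry, so it cannot extend further.
No longer palindromic substring exists; longest length = 4

4


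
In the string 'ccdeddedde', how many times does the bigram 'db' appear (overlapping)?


Scanning 'ccdeddedde' for bigram 'db':
  Position 0: 'cc' -> no
  Position 1: 'cd' -> no
  Position 2: 'de' -> no
  Position 3: 'ed' -> no
  Position 4: 'dd' -> no
  Position 5: 'de' -> no
  Position 6: 'ed' -> no
  Position 7: 'dd' -> no
  Position 8: 'de' -> no
Total matches: 0

0


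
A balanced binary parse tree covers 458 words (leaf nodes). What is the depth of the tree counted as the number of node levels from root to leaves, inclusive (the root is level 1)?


In a balanced binary tree with n leaves the deepest leaf is ceil(log2(n)) edges below the root,
so counting node levels inclusive of root and leaves gives ceil(log2(n)) + 1 levels.
log2(458) = 8.8392
ceil(8.8392) = 9
levels = 9 + 1 = 10

10


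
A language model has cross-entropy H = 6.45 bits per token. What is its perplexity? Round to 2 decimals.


Perplexity formula: PP = 2^H
H = 6.45
PP = 2^6.45
Decompose: 2^6.45 = 2^6 * 2^0.45
2^6 = 64, 2^0.45 ~ 1.3660403
PP ~ 64 * 1.3660403 = 87.4265792
Rounded to 2 decimals: 87.43

87.43


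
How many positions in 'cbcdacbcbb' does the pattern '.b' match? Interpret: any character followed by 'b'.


Pattern: .b means any character followed by 'b'.
Scanning 'cbcdacbcbb' position-by-position:
  Pos 0: window 'cb' -> MATCH
  Pos 1: window 'bc' -> no
  Pos 2: window 'cd' -> no
  Pos 3: window 'da' -> no
  Pos 4: window 'ac' -> no
  Pos 5: window 'cb' -> MATCH
  Pos 6: window 'bc' -> no
  Pos 7: window 'cb' -> MATCH
  Pos 8: window 'bb' -> MATCH
  Pos 9: window 'b' -> no
Total matches: 4

4


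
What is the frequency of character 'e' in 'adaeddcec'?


Scanning 'adaeddcec' for 'e':
  Position 3: 'e' -> MATCH (count: 1)
  Position 7: 'e' -> MATCH (count: 2)
Total occurrences of 'e': 2

2


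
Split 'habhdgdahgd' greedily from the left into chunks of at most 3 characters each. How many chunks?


'habhdgdahgd' has 11 characters.
Chunking with max size 3:
  Chunk 1: 'hab' (positions 0-2)
  Chunk 2: 'hdg' (positions 3-5)
  Chunk 3: 'dah' (positions 6-8)
  Chunk 4: 'gd' (positions 9-10)
Total chunks: ceil(11 / 3) = 4

4


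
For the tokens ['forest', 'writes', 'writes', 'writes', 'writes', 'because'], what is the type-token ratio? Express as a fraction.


Tokens: 6
Unique types: ('because', 'forest', 'writes') = 3
TTR = 3/6
Simplify: divide both by 3 -> 1/2
TTR = 1/2

1/2


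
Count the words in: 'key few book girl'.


Counting words by splitting on spaces:
  Word 1: 'key'
  Word 2: 'few'
  Word 3: 'book'
  Word 4: 'girl'
Total words: 4

4


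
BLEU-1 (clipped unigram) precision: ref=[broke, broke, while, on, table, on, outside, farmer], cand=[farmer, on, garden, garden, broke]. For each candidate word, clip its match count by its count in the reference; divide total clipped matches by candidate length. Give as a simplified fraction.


Reference word counts: {'broke': 2, 'farmer': 1, 'on': 2, 'outside': 1, 'table': 1, 'while': 1}
Checking each candidate word (with clipping):
  'farmer' -> in reference (ref count 1, used 1/1) -> match (matches: 1)
  'on' -> in reference (ref count 2, used 1/2) -> match (matches: 2)
  'garden' -> not in reference -> no match (matches: 2)
  'garden' -> not in reference -> no match (matches: 2)
  'broke' -> in reference (ref count 2, used 1/2) -> match (matches: 3)
Clipped matches: 3, Candidate length: 5
Precision = 3/5

3/5


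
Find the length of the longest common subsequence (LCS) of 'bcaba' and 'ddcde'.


DP table for LCS of 'bcaba' and 'ddcde':
       d  d  c  d  e
    0  0  0  0  0  0
  b 0  0  0  0  0  0
  c 0  0  0  1  1  1
  a 0  0  0  1  1  1
  b 0  0  0  1  1  1
  a 0  0  0  1  1  1
LCS: 'c'
LCS length = 1

1


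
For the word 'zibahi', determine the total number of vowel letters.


Scanning each character of 'zibahi':
  Position 1: 'z' -> consonant (running count: 0)
  Position 2: 'i' -> vowel (running count: 1)
  Position 3: 'b' -> consonant (running count: 1)
  Position 4: 'a' -> vowel (running count: 2)
  Position 5: 'h' -> consonant (running count: 2)
  Position 6: 'i' -> vowel (running count: 3)
Total vowels: 3

3


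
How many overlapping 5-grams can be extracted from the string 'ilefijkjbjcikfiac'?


String 'ilefijkjbjcikfiac' has length L = 17.
Number of overlapping n-grams = L - n + 1
Substituting: 17 - 5 + 1 = 13

13


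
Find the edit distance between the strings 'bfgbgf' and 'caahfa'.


Building DP table for s1='bfgbgf' (len 6) and s2='caahfa' (len 6):
       c  a  a  h  f  a
    0  1  2  3  4  5  6
  b 1  1  2  3  4  5  6
  f 2  2  2  3  4  4  5
  g 3  3  3  3  4  5  5
  b 4  4  4  4  4  5  6
  g 5  5  5  5  5  5  6
  f 6  6  6  6  6  5  6
Edit distance = dp[6][6] = 6

6


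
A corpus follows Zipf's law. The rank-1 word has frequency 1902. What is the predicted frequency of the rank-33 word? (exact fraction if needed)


Zipf's law: freq(rank) = f1 / rank
f1 = 1902, rank = 33
freq = 1902 / 33
GCD(1902, 33) = 3
Simplified: 634/11

634/11


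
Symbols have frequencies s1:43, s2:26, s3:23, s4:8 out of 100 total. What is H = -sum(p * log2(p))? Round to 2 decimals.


Computing entropy H = -sum(p_i * log2(p_i)):
  s1: p = 43/100 = 0.4300, -p*log2(p) = 0.5236
  s2: p = 26/100 = 0.2600, -p*log2(p) = 0.5053
  s3: p = 23/100 = 0.2300, -p*log2(p) = 0.4877
  s4: p = 8/100 = 0.0800, -p*log2(p) = 0.2915
H = sum of terms = 1.8081
Rounded to 2 decimals: 1.81

1.81


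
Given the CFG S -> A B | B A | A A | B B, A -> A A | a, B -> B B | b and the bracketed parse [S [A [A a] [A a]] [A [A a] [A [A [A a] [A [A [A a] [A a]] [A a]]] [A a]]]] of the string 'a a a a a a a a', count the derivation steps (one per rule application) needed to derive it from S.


Every bracketed nonterminal node [X ...] in the tree is produced by exactly one rule application.
Reading the tree off as a leftmost derivation:
  Step 1: S  =>  A A   (applied S -> A A)
  Step 2: A A  =>  A A A   (applied A -> A A)
  Step 3: A A A  =>  a A A   (applied A -> a)
  Step 4: a A A  =>  a a A   (applied A -> a)
  Step 5: a a A  =>  a a A A   (applied A -> A A)
  Step 6: a a A A  =>  a a a A   (applied A -> a)
  Step 7: a a a A  =>  a a a A A   (applied A -> A A)
  Step 8: a a a A A  =>  a a a A A A   (applied A -> A A)
  Step 9: a a a A A A  =>  a a a a A A   (applied A -> a)
  Step 10: a a a a A A  =>  a a a a A A A   (applied A -> A A)
  Step 11: a a a a A A A  =>  a a a a A A A A   (applied A -> A A)
  Step 12: a a a a A A A A  =>  a a a a a A A A   (applied A -> a)
  Step 13: a a a a a A A A  =>  a a a a a a A A   (applied A -> a)
  Step 14: a a a a a a A A  =>  a a a a a a a A   (applied A -> a)
  Step 15: a a a a a a a A  =>  a a a a a a a a   (applied A -> a)
Final yield: a a a a a a a a
Total rewrite steps: 15

15


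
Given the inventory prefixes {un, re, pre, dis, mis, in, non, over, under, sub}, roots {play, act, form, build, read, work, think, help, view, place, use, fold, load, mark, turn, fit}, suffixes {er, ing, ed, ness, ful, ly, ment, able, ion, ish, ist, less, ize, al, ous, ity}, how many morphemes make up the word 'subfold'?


Segmenting 'subfold' against the inventory:
  'sub' -> prefix (morpheme 1)
  'fold' -> root (morpheme 2)
Total morphemes: 2

2


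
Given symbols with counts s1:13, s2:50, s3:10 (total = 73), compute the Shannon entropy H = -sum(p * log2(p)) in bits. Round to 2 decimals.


Computing entropy H = -sum(p_i * log2(p_i)):
  s1: p = 13/73 = 0.1781, -p*log2(p) = 0.4433
  s2: p = 50/73 = 0.6849, -p*log2(p) = 0.3740
  s3: p = 10/73 = 0.1370, -p*log2(p) = 0.3929
H = sum of terms = 1.2102
Rounded to 2 decimals: 1.21

1.21


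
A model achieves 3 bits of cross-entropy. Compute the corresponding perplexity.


Perplexity formula: PP = 2^H
H = 3
PP = 2^3
Steps: 2^1 = 2, 2^2 = 4, 2^3 = 8
PP = 8

8


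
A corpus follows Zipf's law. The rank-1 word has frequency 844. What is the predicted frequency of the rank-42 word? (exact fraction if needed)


Zipf's law: freq(rank) = f1 / rank
f1 = 844, rank = 42
freq = 844 / 42
GCD(844, 42) = 2
Simplified: 422/21

422/21


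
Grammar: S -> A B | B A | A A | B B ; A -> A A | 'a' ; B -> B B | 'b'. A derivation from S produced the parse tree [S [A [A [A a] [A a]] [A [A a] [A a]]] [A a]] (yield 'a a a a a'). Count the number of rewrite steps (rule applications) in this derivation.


Every bracketed nonterminal node [X ...] in the tree is produced by exactly one rule application.
Reading the tree off as a leftmost derivation:
  Step 1: S  =>  A A   (applied S -> A A)
  Step 2: A A  =>  A A A   (applied A -> A A)
  Step 3: A A A  =>  A A A A   (applied A -> A A)
  Step 4: A A A A  =>  a A A A   (applied A -> a)
  Step 5: a A A A  =>  a a A A   (applied A -> a)
  Step 6: a a A A  =>  a a A A A   (applied A -> A A)
  Step 7: a a A A A  =>  a a a A A   (applied A -> a)
  Step 8: a a a A A  =>  a a a a A   (applied A -> a)
  Step 9: a a a a A  =>  a a a a a   (applied A -> a)
Final yield: a a a a a
Total rewrite steps: 9

9


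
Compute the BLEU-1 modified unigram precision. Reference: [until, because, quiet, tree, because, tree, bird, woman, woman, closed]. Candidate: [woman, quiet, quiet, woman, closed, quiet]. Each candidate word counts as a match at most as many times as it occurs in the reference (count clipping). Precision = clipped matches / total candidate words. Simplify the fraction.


Reference word counts: {'because': 2, 'bird': 1, 'closed': 1, 'quiet': 1, 'tree': 2, 'until': 1, 'woman': 2}
Checking each candidate word (with clipping):
  'woman' -> in reference (ref count 2, used 1/2) -> match (matches: 1)
  'quiet' -> in reference (ref count 1, used 1/1) -> match (matches: 2)
  'quiet' -> ref count 1 already used up (1/1) -> clipped, no match (matches: 2)
  'woman' -> in reference (ref count 2, used 2/2) -> match (matches: 3)
  'closed' -> in reference (ref count 1, used 1/1) -> match (matches: 4)
  'quiet' -> ref count 1 already used up (1/1) -> clipped, no match (matches: 4)
Clipped matches: 4, Candidate length: 6
Precision = 4/6 = 2/3

2/3


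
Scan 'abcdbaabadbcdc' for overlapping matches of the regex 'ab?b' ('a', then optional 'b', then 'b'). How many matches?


Pattern: ab?b means 'a', then optional 'b', then 'b'.
Scanning 'abcdbaabadbcdc' position-by-position:
  Pos 0: window 'abc' -> MATCH
  Pos 1: window 'bcd' -> no
  Pos 2: window 'cdb' -> no
  Pos 3: window 'dba' -> no
  Pos 4: window 'baa' -> no
  Pos 5: window 'aab' -> no
  Pos 6: window 'aba' -> MATCH
  Pos 7: window 'bad' -> no
  Pos 8: window 'adb' -> no
  Pos 9: window 'dbc' -> no
  Pos 10: window 'bcd' -> no
  Pos 11: window 'cdc' -> no
  Pos 12: window 'dc' -> no
  Pos 13: window 'c' -> no
Total matches: 2

2


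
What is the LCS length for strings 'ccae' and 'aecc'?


DP table for LCS of 'ccae' and 'aecc':
       a  e  c  c
    0  0  0  0  0
  c 0  0  0  1  1
  c 0  0  0  1  2
  a 0  1  1  1  2
  e 0  1  2  2  2
LCS: 'cc'
LCS length = 2

2


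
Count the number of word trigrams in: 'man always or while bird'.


Word trigrams from [5] words:
  Trigram 1: (man always or)
  Trigram 2: (always or while)
  Trigram 3: (or while bird)
Total word trigrams: 5 - 2 = 3

3


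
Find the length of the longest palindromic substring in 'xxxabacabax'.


Scanning 'xxxabacabax' for palindromic substrings.
Substring at positions 2-10: 'xabacabax'.
Check: reverse('xabacabax') = 'xabacabax' -> palindrome confirmed.
Neighbouring characters ('x' / '-') break symmetry, so it cannot extend further.
No longer palindromic substring exists; longest length = 9

9


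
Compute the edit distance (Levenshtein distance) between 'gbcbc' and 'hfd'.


Building DP table for s1='gbcbc' (len 5) and s2='hfd' (len 3):
       h  f  d
    0  1  2  3
  g 1  1  2  3
  b 2  2  2  3
  c 3  3  3  3
  b 4  4  4  4
  c 5  5  5  5
Edit distance = dp[5][3] = 5

5


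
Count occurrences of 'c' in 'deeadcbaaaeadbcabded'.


Scanning 'deeadcbaaaeadbcabded' for 'c':
  Position 5: 'c' -> MATCH (count: 1)
  Position 14: 'c' -> MATCH (count: 2)
Total occurrences of 'c': 2

2


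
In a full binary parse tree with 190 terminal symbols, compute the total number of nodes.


Leaf nodes (terminals): 190
Internal nodes = n - 1 = 190 - 1 = 189
Total = leaves + internal = 190 + 189 = 379

379


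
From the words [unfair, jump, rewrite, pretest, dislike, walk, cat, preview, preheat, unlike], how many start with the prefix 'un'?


Checking each word for prefix 'un':
  'unfair' -> YES, starts with 'un' (count: 1)
  'jump' -> no (count: 1)
  'rewrite' -> no (count: 1)
  'pretest' -> no (count: 1)
  'dislike' -> no (count: 1)
  'walk' -> no (count: 1)
  'cat' -> no (count: 1)
  'preview' -> no (count: 1)
  'preheat' -> no (count: 1)
  'unlike' -> YES, starts with 'un' (count: 2)
Total with prefix 'un': 2

2


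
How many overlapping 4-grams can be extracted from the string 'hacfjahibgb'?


String 'hacfjahibgb' has length L = 11.
Number of overlapping n-grams = L - n + 1
Substituting: 11 - 4 + 1 = 8

8


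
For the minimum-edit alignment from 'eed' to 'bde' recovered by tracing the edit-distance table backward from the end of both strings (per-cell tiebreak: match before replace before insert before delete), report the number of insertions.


Edit distance = 3. Backtracking from cell (3, 3) with preference match > replace > insert > delete,
then listing the resulting alignment 'eed' -> 'bde' left to right:
  Step 1: replace e->b
  Step 2: replace e->d
  Step 3: replace d->e
Total insertions: 0

0


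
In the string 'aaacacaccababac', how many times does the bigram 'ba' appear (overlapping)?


Scanning 'aaacacaccababac' for bigram 'ba':
  Position 0: 'aa' -> no
  Position 1: 'aa' -> no
  Position 2: 'ac' -> no
  Position 3: 'ca' -> no
  Position 4: 'ac' -> no
  Position 5: 'ca' -> no
  Position 6: 'ac' -> no
  Position 7: 'cc' -> no
  Position 8: 'ca' -> no
  Position 9: 'ab' -> no
  Position 10: 'ba' -> MATCH
  Position 11: 'ab' -> no
  Position 12: 'ba' -> MATCH
  Position 13: 'ac' -> no
Total matches: 2

2


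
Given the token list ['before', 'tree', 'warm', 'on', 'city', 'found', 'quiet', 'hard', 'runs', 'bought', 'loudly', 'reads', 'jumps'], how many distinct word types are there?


Listing all tokens and tracking unique types:
  Token 1: 'before' -> NEW (unique so far: 1)
  Token 2: 'tree' -> NEW (unique so far: 2)
  Token 3: 'warm' -> NEW (unique so far: 3)
  Token 4: 'on' -> NEW (unique so far: 4)
  Token 5: 'city' -> NEW (unique so far: 5)
  Token 6: 'found' -> NEW (unique so far: 6)
  Token 7: 'quiet' -> NEW (unique so far: 7)
  Token 8: 'hard' -> NEW (unique so far: 8)
  Token 9: 'runs' -> NEW (unique so far: 9)
  Token 10: 'bought' -> NEW (unique so far: 10)
  Token 11: 'loudly' -> NEW (unique so far: 11)
  Token 12: 'reads' -> NEW (unique so far: 12)
  Token 13: 'jumps' -> NEW (unique so far: 13)
Unique types: ('before', 'bought', 'city', 'found', 'hard', 'jumps', 'loudly', 'on', 'quiet', 'reads', 'runs', 'tree', 'warm')
Vocabulary size: 13

13


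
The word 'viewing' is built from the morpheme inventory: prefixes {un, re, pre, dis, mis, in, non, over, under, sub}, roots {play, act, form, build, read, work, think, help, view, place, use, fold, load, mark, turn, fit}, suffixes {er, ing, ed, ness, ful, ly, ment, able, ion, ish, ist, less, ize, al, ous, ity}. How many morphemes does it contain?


Segmenting 'viewing' against the inventory:
  'view' -> root (morpheme 1)
  'ing' -> suffix (morpheme 2)
Total morphemes: 2

2


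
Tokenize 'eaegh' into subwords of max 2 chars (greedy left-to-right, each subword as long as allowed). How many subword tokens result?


'eaegh' has 5 characters.
Chunking with max size 2:
  Chunk 1: 'ea' (positions 0-1)
  Chunk 2: 'eg' (positions 2-3)
  Chunk 3: 'h' (positions 4-4)
Total chunks: ceil(5 / 2) = 3

3


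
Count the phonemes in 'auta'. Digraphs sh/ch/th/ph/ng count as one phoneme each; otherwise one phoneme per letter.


Parsing 'auta' greedily, digraphs first:
  'a' -> vowel phoneme (phonemes so far: 1)
  'u' -> vowel phoneme (phonemes so far: 2)
  't' -> consonant phoneme (phonemes so far: 3)
  'a' -> vowel phoneme (phonemes so far: 4)
Total phonemes: 4

4


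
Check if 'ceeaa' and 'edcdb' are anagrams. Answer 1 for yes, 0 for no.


Sort characters of 'ceeaa': 'aacee'
Sort characters of 'edcdb': 'bcdde'
Sorted forms differ -> they are NOT anagrams
Result: 0

0


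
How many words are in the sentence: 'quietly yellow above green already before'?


Counting words by splitting on spaces:
  Word 1: 'quietly'
  Word 2: 'yellow'
  Word 3: 'above'
  Word 4: 'green'
  Word 5: 'already'
  Word 6: 'before'
Total words: 6

6


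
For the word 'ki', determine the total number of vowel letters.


Scanning each character of 'ki':
  Position 1: 'k' -> consonant (running count: 0)
  Position 2: 'i' -> vowel (running count: 1)
Total vowels: 1

1


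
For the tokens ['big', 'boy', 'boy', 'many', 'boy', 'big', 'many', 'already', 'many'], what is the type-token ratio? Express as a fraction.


Tokens: 9
Unique types: ('already', 'big', 'boy', 'many') = 4
TTR = 4/9
Already in lowest terms.

4/9


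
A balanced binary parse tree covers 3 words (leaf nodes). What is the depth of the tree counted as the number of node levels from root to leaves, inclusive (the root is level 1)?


In a balanced binary tree with n leaves the deepest leaf is ceil(log2(n)) edges below the root,
so counting node levels inclusive of root and leaves gives ceil(log2(n)) + 1 levels.
log2(3) = 1.5850
ceil(1.5850) = 2
levels = 2 + 1 = 3

3


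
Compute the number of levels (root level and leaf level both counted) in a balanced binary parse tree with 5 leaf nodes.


In a balanced binary tree with n leaves the deepest leaf is ceil(log2(n)) edges below the root,
so counting node levels inclusive of root and leaves gives ceil(log2(n)) + 1 levels.
log2(5) = 2.3219
ceil(2.3219) = 3
levels = 3 + 1 = 4

4


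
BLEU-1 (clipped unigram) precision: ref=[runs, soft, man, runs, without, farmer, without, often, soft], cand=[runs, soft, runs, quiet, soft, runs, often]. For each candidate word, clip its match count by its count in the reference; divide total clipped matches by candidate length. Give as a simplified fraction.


Reference word counts: {'farmer': 1, 'man': 1, 'often': 1, 'runs': 2, 'soft': 2, 'without': 2}
Checking each candidate word (with clipping):
  'runs' -> in reference (ref count 2, used 1/2) -> match (matches: 1)
  'soft' -> in reference (ref count 2, used 1/2) -> match (matches: 2)
  'runs' -> in reference (ref count 2, used 2/2) -> match (matches: 3)
  'quiet' -> not in reference -> no match (matches: 3)
  'soft' -> in reference (ref count 2, used 2/2) -> match (matches: 4)
  'runs' -> ref count 2 already used up (2/2) -> clipped, no match (matches: 4)
  'often' -> in reference (ref count 1, used 1/1) -> match (matches: 5)
Clipped matches: 5, Candidate length: 7
Precision = 5/7

5/7


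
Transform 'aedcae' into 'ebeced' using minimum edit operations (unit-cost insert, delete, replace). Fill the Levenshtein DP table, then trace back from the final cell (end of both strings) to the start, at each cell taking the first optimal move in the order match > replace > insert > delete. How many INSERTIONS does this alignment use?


Edit distance = 5. Backtracking from cell (6, 6) with preference match > replace > insert > delete,
then listing the resulting alignment 'aedcae' -> 'ebeced' left to right:
  Step 1: replace a->e
  Step 2: replace e->b
  Step 3: replace d->e
  Step 4: keep 'c'
  Step 5: replace a->e
  Step 6: replace e->d
Total insertions: 0

0


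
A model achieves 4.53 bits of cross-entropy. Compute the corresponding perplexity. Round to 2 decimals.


Perplexity formula: PP = 2^H
H = 4.53
PP = 2^4.53
Decompose: 2^4.53 = 2^4 * 2^0.53
2^4 = 16, 2^0.53 ~ 1.4439292
PP ~ 16 * 1.4439292 = 23.1028672
Rounded to 2 decimals: 23.10

23.10


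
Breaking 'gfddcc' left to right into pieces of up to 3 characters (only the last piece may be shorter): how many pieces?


'gfddcc' has 6 characters.
Chunking with max size 3:
  Chunk 1: 'gfd' (positions 0-2)
  Chunk 2: 'dcc' (positions 3-5)
Total chunks: ceil(6 / 3) = 2

2


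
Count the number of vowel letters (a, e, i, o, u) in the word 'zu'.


Scanning each character of 'zu':
  Position 1: 'z' -> consonant (running count: 0)
  Position 2: 'u' -> vowel (running count: 1)
Total vowels: 1

1


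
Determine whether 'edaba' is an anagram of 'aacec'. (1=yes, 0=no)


Sort characters of 'edaba': 'aabde'
Sort characters of 'aacec': 'aacce'
Sorted forms differ -> they are NOT anagrams
Result: 0

0


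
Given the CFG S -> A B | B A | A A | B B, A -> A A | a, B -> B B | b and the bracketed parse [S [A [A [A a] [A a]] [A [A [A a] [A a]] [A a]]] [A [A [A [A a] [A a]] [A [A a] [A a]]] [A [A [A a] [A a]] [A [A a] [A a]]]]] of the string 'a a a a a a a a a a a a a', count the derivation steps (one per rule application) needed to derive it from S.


Every bracketed nonterminal node [X ...] in the tree is produced by exactly one rule application.
Reading the tree off as a leftmost derivation:
  Step 1: S  =>  A A   (applied S -> A A)
  Step 2: A A  =>  A A A   (applied A -> A A)
  Step 3: A A A  =>  A A A A   (applied A -> A A)
  Step 4: A A A A  =>  a A A A   (applied A -> a)
  Step 5: a A A A  =>  a a A A   (applied A -> a)
  Step 6: a a A A  =>  a a A A A   (applied A -> A A)
  Step 7: a a A A A  =>  a a A A A A   (applied A -> A A)
  Step 8: a a A A A A  =>  a a a A A A   (applied A -> a)
  Step 9: a a a A A A  =>  a a a a A A   (applied A -> a)
  Step 10: a a a a A A  =>  a a a a a A   (applied A -> a)
  Step 11: a a a a a A  =>  a a a a a A A   (applied A -> A A)
  Step 12: a a a a a A A  =>  a a a a a A A A   (applied A -> A A)
  Step 13: a a a a a A A A  =>  a a a a a A A A A   (applied A -> A A)
  Step 14: a a a a a A A A A  =>  a a a a a a A A A   (applied A -> a)
  Step 15: a a a a a a A A A  =>  a a a a a a a A A   (applied A -> a)
  Step 16: a a a a a a a A A  =>  a a a a a a a A A A   (applied A -> A A)
  Step 17: a a a a a a a A A A  =>  a a a a a a a a A A   (applied A -> a)
  Step 18: a a a a a a a a A A  =>  a a a a a a a a a A   (applied A -> a)
  Step 19: a a a a a a a a a A  =>  a a a a a a a a a A A   (applied A -> A A)
  Step 20: a a a a a a a a a A A  =>  a a a a a a a a a A A A   (applied A -> A A)
  Step 21: a a a a a a a a a A A A  =>  a a a a a a a a a a A A   (applied A -> a)
  Step 22: a a a a a a a a a a A A  =>  a a a a a a a a a a a A   (applied A -> a)
  Step 23: a a a a a a a a a a a A  =>  a a a a a a a a a a a A A   (applied A -> A A)
  Step 24: a a a a a a a a a a a A A  =>  a a a a a a a a a a a a A   (applied A -> a)
  Step 25: a a a a a a a a a a a a A  =>  a a a a a a a a a a a a a   (applied A -> a)
Final yield: a a a a a a a a a a a a a
Total rewrite steps: 25

25


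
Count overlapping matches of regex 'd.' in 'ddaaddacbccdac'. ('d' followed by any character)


Pattern: d. means 'd' followed by any character.
Scanning 'ddaaddacbccdac' position-by-position:
  Pos 0: window 'dd' -> MATCH
  Pos 1: window 'da' -> MATCH
  Pos 2: window 'aa' -> no
  Pos 3: window 'ad' -> no
  Pos 4: window 'dd' -> MATCH
  Pos 5: window 'da' -> MATCH
  Pos 6: window 'ac' -> no
  Pos 7: window 'cb' -> no
  Pos 8: window 'bc' -> no
  Pos 9: window 'cc' -> no
  Pos 10: window 'cd' -> no
  Pos 11: window 'da' -> MATCH
  Pos 12: window 'ac' -> no
  Pos 13: window 'c' -> no
Total matches: 5

5


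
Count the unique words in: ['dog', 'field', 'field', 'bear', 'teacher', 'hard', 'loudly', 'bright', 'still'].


Listing all tokens and tracking unique types:
  Token 1: 'dog' -> NEW (unique so far: 1)
  Token 2: 'field' -> NEW (unique so far: 2)
  Token 3: 'field' -> duplicate (unique so far: 2)
  Token 4: 'bear' -> NEW (unique so far: 3)
  Token 5: 'teacher' -> NEW (unique so far: 4)
  Token 6: 'hard' -> NEW (unique so far: 5)
  Token 7: 'loudly' -> NEW (unique so far: 6)
  Token 8: 'bright' -> NEW (unique so far: 7)
  Token 9: 'still' -> NEW (unique so far: 8)
Unique types: ('bear', 'bright', 'dog', 'field', 'hard', 'loudly', 'still', 'teacher')
Vocabulary size: 8

8


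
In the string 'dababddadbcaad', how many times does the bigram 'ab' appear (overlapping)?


Scanning 'dababddadbcaad' for bigram 'ab':
  Position 0: 'da' -> no
  Position 1: 'ab' -> MATCH
  Position 2: 'ba' -> no
  Position 3: 'ab' -> MATCH
  Position 4: 'bd' -> no
  Position 5: 'dd' -> no
  Position 6: 'da' -> no
  Position 7: 'ad' -> no
  Position 8: 'db' -> no
  Position 9: 'bc' -> no
  Position 10: 'ca' -> no
  Position 11: 'aa' -> no
  Position 12: 'ad' -> no
Total matches: 2

2


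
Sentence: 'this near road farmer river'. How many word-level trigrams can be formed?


Word trigrams from [5] words:
  Trigram 1: (this near road)
  Trigram 2: (near road farmer)
  Trigram 3: (road farmer river)
Total word trigrams: 5 - 2 = 3

3


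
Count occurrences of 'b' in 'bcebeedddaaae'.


Scanning 'bcebeedddaaae' for 'b':
  Position 0: 'b' -> MATCH (count: 1)
  Position 3: 'b' -> MATCH (count: 2)
Total occurrences of 'b': 2

2


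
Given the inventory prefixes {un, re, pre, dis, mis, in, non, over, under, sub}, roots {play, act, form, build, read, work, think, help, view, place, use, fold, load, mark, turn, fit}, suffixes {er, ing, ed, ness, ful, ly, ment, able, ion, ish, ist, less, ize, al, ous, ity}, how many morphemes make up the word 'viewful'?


Segmenting 'viewful' against the inventory:
  'view' -> root (morpheme 1)
  'ful' -> suffix (morpheme 2)
Total morphemes: 2

2


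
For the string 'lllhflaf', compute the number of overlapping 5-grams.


String 'lllhflaf' has length L = 8.
Number of overlapping n-grams = L - n + 1
Substituting: 8 - 5 + 1 = 4

4


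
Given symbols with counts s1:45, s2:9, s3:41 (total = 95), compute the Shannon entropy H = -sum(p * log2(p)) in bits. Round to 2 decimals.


Computing entropy H = -sum(p_i * log2(p_i)):
  s1: p = 45/95 = 0.4737, -p*log2(p) = 0.5106
  s2: p = 9/95 = 0.0947, -p*log2(p) = 0.3221
  s3: p = 41/95 = 0.4316, -p*log2(p) = 0.5232
H = sum of terms = 1.3559
Rounded to 2 decimals: 1.36

1.36


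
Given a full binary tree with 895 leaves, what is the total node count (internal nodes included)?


Leaf nodes (terminals): 895
Internal nodes = n - 1 = 895 - 1 = 894
Total = leaves + internal = 895 + 894 = 1789

1789


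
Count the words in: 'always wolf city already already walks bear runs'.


Counting words by splitting on spaces:
  Word 1: 'always'
  Word 2: 'wolf'
  Word 3: 'city'
  Word 4: 'already'
  Word 5: 'already'
  Word 6: 'walks'
  Word 7: 'bear'
  Word 8: 'runs'
Total words: 8

8


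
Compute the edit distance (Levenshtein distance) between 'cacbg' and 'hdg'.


Building DP table for s1='cacbg' (len 5) and s2='hdg' (len 3):
       h  d  g
    0  1  2  3
  c 1  1  2  3
  a 2  2  2  3
  c 3  3  3  3
  b 4  4  4  4
  g 5  5  5  4
Edit distance = dp[5][3] = 4

4


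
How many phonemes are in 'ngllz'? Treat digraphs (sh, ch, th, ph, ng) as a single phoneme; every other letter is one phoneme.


Parsing 'ngllz' greedily, digraphs first:
  'ng' -> digraph (1 consonant phoneme) (phonemes so far: 1)
  'l' -> consonant phoneme (phonemes so far: 2)
  'l' -> consonant phoneme (phonemes so far: 3)
  'z' -> consonant phoneme (phonemes so far: 4)
Total phonemes: 4

4


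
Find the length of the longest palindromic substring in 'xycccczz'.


Scanning 'xycccczz' for palindromic substrings.
Substring at positions 2-5: 'cccc'.
Check: reverse('cccc') = 'cccc' -> palindrome confirmed.
Neighbouring characters ('y' / 'z') break symmetry, so it cannot extend further.
No longer palindromic substring exists; longest length = 4

4


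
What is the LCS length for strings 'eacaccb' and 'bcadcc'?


DP table for LCS of 'eacaccb' and 'bcadcc':
       b  c  a  d  c  c
    0  0  0  0  0  0  0
  e 0  0  0  0  0  0  0
  a 0  0  0  1  1  1  1
  c 0  0  1  1  1  2  2
  a 0  0  1  2  2  2  2
  c 0  0  1  2  2  3  3
  c 0  0  1  2  2  3  4
  b 0  1  1  2  2  3  4
LCS: 'cacc'
LCS length = 4

4


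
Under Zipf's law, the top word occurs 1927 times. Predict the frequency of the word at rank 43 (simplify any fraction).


Zipf's law: freq(rank) = f1 / rank
f1 = 1927, rank = 43
freq = 1927 / 43
GCD(1927, 43) = 1
Simplified: 1927/43

1927/43


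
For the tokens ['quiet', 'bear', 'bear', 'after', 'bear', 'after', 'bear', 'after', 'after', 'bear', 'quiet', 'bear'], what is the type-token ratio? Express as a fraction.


Tokens: 12
Unique types: ('after', 'bear', 'quiet') = 3
TTR = 3/12
Simplify: divide both by 3 -> 1/4
TTR = 1/4

1/4


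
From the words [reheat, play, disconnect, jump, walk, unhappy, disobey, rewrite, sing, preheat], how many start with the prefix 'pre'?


Checking each word for prefix 'pre':
  'reheat' -> no (count: 0)
  'play' -> no (count: 0)
  'disconnect' -> no (count: 0)
  'jump' -> no (count: 0)
  'walk' -> no (count: 0)
  'unhappy' -> no (count: 0)
  'disobey' -> no (count: 0)
  'rewrite' -> no (count: 0)
  'sing' -> no (count: 0)
  'preheat' -> YES, starts with 'pre' (count: 1)
Total with prefix 'pre': 1

1


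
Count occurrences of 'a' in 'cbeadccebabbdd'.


Scanning 'cbeadccebabbdd' for 'a':
  Position 3: 'a' -> MATCH (count: 1)
  Position 9: 'a' -> MATCH (count: 2)
Total occurrences of 'a': 2

2


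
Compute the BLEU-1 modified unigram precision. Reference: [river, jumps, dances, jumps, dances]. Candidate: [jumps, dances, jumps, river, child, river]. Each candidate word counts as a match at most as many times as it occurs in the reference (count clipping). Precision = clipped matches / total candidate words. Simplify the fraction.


Reference word counts: {'dances': 2, 'jumps': 2, 'river': 1}
Checking each candidate word (with clipping):
  'jumps' -> in reference (ref count 2, used 1/2) -> match (matches: 1)
  'dances' -> in reference (ref count 2, used 1/2) -> match (matches: 2)
  'jumps' -> in reference (ref count 2, used 2/2) -> match (matches: 3)
  'river' -> in reference (ref count 1, used 1/1) -> match (matches: 4)
  'child' -> not in reference -> no match (matches: 4)
  'river' -> ref count 1 already used up (1/1) -> clipped, no match (matches: 4)
Clipped matches: 4, Candidate length: 6
Precision = 4/6 = 2/3

2/3


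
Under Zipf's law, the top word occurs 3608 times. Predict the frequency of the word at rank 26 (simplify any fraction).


Zipf's law: freq(rank) = f1 / rank
f1 = 3608, rank = 26
freq = 3608 / 26
GCD(3608, 26) = 2
Simplified: 1804/13

1804/13


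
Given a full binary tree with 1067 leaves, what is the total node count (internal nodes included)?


Leaf nodes (terminals): 1067
Internal nodes = n - 1 = 1067 - 1 = 1066
Total = leaves + internal = 1067 + 1066 = 2133

2133


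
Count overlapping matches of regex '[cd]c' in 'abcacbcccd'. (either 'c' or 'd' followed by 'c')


Pattern: [cd]c means either 'c' or 'd' followed by 'c'.
Scanning 'abcacbcccd' position-by-position:
  Pos 0: window 'ab' -> no
  Pos 1: window 'bc' -> no
  Pos 2: window 'ca' -> no
  Pos 3: window 'ac' -> no
  Pos 4: window 'cb' -> no
  Pos 5: window 'bc' -> no
  Pos 6: window 'cc' -> MATCH
  Pos 7: window 'cc' -> MATCH
  Pos 8: window 'cd' -> no
  Pos 9: window 'd' -> no
Total matches: 2

2


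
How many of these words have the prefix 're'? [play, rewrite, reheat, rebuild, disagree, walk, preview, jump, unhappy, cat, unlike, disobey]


Checking each word for prefix 're':
  'play' -> no (count: 0)
  'rewrite' -> YES, starts with 're' (count: 1)
  'reheat' -> YES, starts with 're' (count: 2)
  'rebuild' -> YES, starts with 're' (count: 3)
  'disagree' -> no (count: 3)
  'walk' -> no (count: 3)
  'preview' -> no (count: 3)
  'jump' -> no (count: 3)
  'unhappy' -> no (count: 3)
  'cat' -> no (count: 3)
  'unlike' -> no (count: 3)
  'disobey' -> no (count: 3)
Total with prefix 're': 3

3


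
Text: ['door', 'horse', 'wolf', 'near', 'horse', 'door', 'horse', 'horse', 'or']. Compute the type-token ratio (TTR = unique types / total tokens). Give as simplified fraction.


Tokens: 9
Unique types: ('door', 'horse', 'near', 'or', 'wolf') = 5
TTR = 5/9
Already in lowest terms.

5/9


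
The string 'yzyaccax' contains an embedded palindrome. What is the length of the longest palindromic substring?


Scanning 'yzyaccax' for palindromic substrings.
Substring at positions 3-6: 'acca'.
Check: reverse('acca') = 'acca' -> palindrome confirmed.
Neighbouring characters ('y' / 'x') break symmetry, so it cannot extend further.
No longer palindromic substring exists; longest length = 4

4


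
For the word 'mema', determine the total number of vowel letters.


Scanning each character of 'mema':
  Position 1: 'm' -> consonant (running count: 0)
  Position 2: 'e' -> vowel (running count: 1)
  Position 3: 'm' -> consonant (running count: 1)
  Position 4: 'a' -> vowel (running count: 2)
Total vowels: 2

2


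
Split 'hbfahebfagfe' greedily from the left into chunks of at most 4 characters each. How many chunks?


'hbfahebfagfe' has 12 characters.
Chunking with max size 4:
  Chunk 1: 'hbfa' (positions 0-3)
  Chunk 2: 'hebf' (positions 4-7)
  Chunk 3: 'agfe' (positions 8-11)
Total chunks: ceil(12 / 4) = 3

3


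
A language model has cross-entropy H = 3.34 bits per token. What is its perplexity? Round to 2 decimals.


Perplexity formula: PP = 2^H
H = 3.34
PP = 2^3.34
Decompose: 2^3.34 = 2^3 * 2^0.34
2^3 = 8, 2^0.34 ~ 1.2657566
PP ~ 8 * 1.2657566 = 10.1260528
Rounded to 2 decimals: 10.13

10.13


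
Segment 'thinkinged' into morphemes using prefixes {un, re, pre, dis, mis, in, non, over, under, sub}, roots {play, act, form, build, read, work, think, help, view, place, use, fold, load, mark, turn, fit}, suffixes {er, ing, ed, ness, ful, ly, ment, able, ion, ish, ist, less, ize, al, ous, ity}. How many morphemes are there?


Segmenting 'thinkinged' against the inventory:
  'think' -> root (morpheme 1)
  'ing' -> suffix (morpheme 2)
  'ed' -> suffix (morpheme 3)
Total morphemes: 3

3


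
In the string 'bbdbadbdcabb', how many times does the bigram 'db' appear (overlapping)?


Scanning 'bbdbadbdcabb' for bigram 'db':
  Position 0: 'bb' -> no
  Position 1: 'bd' -> no
  Position 2: 'db' -> MATCH
  Position 3: 'ba' -> no
  Position 4: 'ad' -> no
  Position 5: 'db' -> MATCH
  Position 6: 'bd' -> no
  Position 7: 'dc' -> no
  Position 8: 'ca' -> no
  Position 9: 'ab' -> no
  Position 10: 'bb' -> no
Total matches: 2

2


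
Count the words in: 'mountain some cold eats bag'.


Counting words by splitting on spaces:
  Word 1: 'mountain'
  Word 2: 'some'
  Word 3: 'cold'
  Word 4: 'eats'
  Word 5: 'bag'
Total words: 5

5


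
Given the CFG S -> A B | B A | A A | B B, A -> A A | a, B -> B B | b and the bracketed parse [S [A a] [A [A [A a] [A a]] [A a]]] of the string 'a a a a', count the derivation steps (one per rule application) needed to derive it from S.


Every bracketed nonterminal node [X ...] in the tree is produced by exactly one rule application.
Reading the tree off as a leftmost derivation:
  Step 1: S  =>  A A   (applied S -> A A)
  Step 2: A A  =>  a A   (applied A -> a)
  Step 3: a A  =>  a A A   (applied A -> A A)
  Step 4: a A A  =>  a A A A   (applied A -> A A)
  Step 5: a A A A  =>  a a A A   (applied A -> a)
  Step 6: a a A A  =>  a a a A   (applied A -> a)
  Step 7: a a a A  =>  a a a a   (applied A -> a)
Final yield: a a a a
Total rewrite steps: 7

7


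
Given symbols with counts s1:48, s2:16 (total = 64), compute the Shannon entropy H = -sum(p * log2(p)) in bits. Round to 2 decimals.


Computing entropy H = -sum(p_i * log2(p_i)):
  s1: p = 48/64 = 0.7500, -p*log2(p) = 0.3113
  s2: p = 16/64 = 0.2500, -p*log2(p) = 0.5000
H = sum of terms = 0.8113
Rounded to 2 decimals: 0.81

0.81


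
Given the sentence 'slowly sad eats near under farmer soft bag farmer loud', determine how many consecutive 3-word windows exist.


Word trigrams from [10] words:
  Trigram 1: (slowly sad eats)
  Trigram 2: (sad eats near)
  Trigram 3: (eats near under)
  Trigram 4: (near under farmer)
  Trigram 5: (under farmer soft)
  Trigram 6: (farmer soft bag)
  Trigram 7: (soft bag farmer)
  Trigram 8: (bag farmer loud)
Total word trigrams: 10 - 2 = 8

8


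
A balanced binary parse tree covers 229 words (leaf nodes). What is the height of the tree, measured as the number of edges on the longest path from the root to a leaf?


In a balanced binary tree with n leaves the deepest leaf is ceil(log2(n)) edges below the root.
log2(229) = 7.8392
ceil(7.8392) = 8
height (edges) = 8

8


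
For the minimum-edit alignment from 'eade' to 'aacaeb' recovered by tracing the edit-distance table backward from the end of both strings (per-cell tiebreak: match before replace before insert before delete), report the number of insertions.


Edit distance = 4. Backtracking from cell (4, 6) with preference match > replace > insert > delete,
then listing the resulting alignment 'eade' -> 'aacaeb' left to right:
  Step 1: replace e->a
  Step 2: keep 'a'
  Step 3: insert 'c' [insertion #1]
  Step 4: replace d->a
  Step 5: keep 'e'
  Step 6: insert 'b' [insertion #2]
Total insertions: 2

2
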